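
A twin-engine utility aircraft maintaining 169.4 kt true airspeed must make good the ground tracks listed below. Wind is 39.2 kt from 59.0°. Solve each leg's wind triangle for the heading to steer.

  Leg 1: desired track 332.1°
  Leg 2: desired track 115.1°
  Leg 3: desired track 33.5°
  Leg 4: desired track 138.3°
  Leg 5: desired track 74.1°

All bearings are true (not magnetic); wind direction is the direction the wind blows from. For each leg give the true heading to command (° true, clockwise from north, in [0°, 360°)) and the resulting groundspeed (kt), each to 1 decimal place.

Leg 1: heading=345.5°, groundspeed=162.7 kt
Leg 2: heading=104.0°, groundspeed=144.4 kt
Leg 3: heading=39.2°, groundspeed=133.2 kt
Leg 4: heading=125.2°, groundspeed=157.7 kt
Leg 5: heading=70.6°, groundspeed=131.2 kt

Leg 1: desired track 332.1°; wind correction +13.4° → command heading 345.5°, groundspeed 162.7 kt
Leg 2: desired track 115.1°; wind correction -11.1° → command heading 104.0°, groundspeed 144.4 kt
Leg 3: desired track 33.5°; wind correction +5.7° → command heading 39.2°, groundspeed 133.2 kt
Leg 4: desired track 138.3°; wind correction -13.1° → command heading 125.2°, groundspeed 157.7 kt
Leg 5: desired track 74.1°; wind correction -3.5° → command heading 70.6°, groundspeed 131.2 kt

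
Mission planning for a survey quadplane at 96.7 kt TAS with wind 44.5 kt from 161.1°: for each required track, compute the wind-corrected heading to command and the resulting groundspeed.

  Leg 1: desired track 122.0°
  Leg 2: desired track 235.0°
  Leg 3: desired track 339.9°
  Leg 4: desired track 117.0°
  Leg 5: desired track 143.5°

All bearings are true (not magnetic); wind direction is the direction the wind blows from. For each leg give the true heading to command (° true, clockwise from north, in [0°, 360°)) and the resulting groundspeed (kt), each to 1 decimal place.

Leg 1: desired track 122.0°; wind correction +16.9° → command heading 138.9°, groundspeed 58.0 kt
Leg 2: desired track 235.0°; wind correction -26.2° → command heading 208.8°, groundspeed 74.4 kt
Leg 3: desired track 339.9°; wind correction -0.6° → command heading 339.3°, groundspeed 141.2 kt
Leg 4: desired track 117.0°; wind correction +18.7° → command heading 135.7°, groundspeed 59.7 kt
Leg 5: desired track 143.5°; wind correction +8.0° → command heading 151.5°, groundspeed 53.3 kt

Leg 1: heading=138.9°, groundspeed=58.0 kt
Leg 2: heading=208.8°, groundspeed=74.4 kt
Leg 3: heading=339.3°, groundspeed=141.2 kt
Leg 4: heading=135.7°, groundspeed=59.7 kt
Leg 5: heading=151.5°, groundspeed=53.3 kt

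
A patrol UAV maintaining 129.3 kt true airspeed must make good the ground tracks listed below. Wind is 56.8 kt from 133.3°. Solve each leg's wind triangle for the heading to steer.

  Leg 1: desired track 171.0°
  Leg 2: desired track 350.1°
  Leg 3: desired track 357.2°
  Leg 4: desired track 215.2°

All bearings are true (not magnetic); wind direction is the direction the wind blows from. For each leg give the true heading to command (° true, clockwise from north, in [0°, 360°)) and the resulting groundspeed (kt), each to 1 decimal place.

Leg 1: heading=155.4°, groundspeed=79.6 kt
Leg 2: heading=5.4°, groundspeed=170.2 kt
Leg 3: heading=14.9°, groundspeed=164.1 kt
Leg 4: heading=189.4°, groundspeed=108.4 kt

Leg 1: desired track 171.0°; wind correction -15.6° → command heading 155.4°, groundspeed 79.6 kt
Leg 2: desired track 350.1°; wind correction +15.3° → command heading 5.4°, groundspeed 170.2 kt
Leg 3: desired track 357.2°; wind correction +17.7° → command heading 14.9°, groundspeed 164.1 kt
Leg 4: desired track 215.2°; wind correction -25.8° → command heading 189.4°, groundspeed 108.4 kt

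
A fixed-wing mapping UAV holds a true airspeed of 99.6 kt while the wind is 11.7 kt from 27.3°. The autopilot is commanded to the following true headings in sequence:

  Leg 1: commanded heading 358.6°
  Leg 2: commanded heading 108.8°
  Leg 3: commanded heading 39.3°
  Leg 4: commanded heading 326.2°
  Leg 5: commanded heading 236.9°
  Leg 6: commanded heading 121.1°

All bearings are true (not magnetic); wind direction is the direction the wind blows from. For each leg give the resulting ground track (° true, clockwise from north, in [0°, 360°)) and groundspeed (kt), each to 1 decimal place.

Leg 1: track=355.0°, groundspeed=89.5 kt
Leg 2: track=115.5°, groundspeed=98.6 kt
Leg 3: track=40.9°, groundspeed=88.2 kt
Leg 4: track=320.0°, groundspeed=94.5 kt
Leg 5: track=233.9°, groundspeed=109.9 kt
Leg 6: track=127.7°, groundspeed=101.1 kt

Leg 1: heading 358.6°; drift -3.6° → track 355.0°, groundspeed 89.5 kt
Leg 2: heading 108.8°; drift +6.7° → track 115.5°, groundspeed 98.6 kt
Leg 3: heading 39.3°; drift +1.6° → track 40.9°, groundspeed 88.2 kt
Leg 4: heading 326.2°; drift -6.2° → track 320.0°, groundspeed 94.5 kt
Leg 5: heading 236.9°; drift -3.0° → track 233.9°, groundspeed 109.9 kt
Leg 6: heading 121.1°; drift +6.6° → track 127.7°, groundspeed 101.1 kt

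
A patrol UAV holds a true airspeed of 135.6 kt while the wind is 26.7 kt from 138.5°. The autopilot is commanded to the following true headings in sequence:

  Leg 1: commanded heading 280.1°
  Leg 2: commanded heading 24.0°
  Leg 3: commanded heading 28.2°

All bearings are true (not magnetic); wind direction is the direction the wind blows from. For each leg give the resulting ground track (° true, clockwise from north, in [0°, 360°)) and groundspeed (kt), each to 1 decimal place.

Leg 1: track=286.1°, groundspeed=157.4 kt
Leg 2: track=14.6°, groundspeed=148.7 kt
Leg 3: track=18.4°, groundspeed=147.0 kt

Leg 1: heading 280.1°; drift +6.0° → track 286.1°, groundspeed 157.4 kt
Leg 2: heading 24.0°; drift -9.4° → track 14.6°, groundspeed 148.7 kt
Leg 3: heading 28.2°; drift -9.8° → track 18.4°, groundspeed 147.0 kt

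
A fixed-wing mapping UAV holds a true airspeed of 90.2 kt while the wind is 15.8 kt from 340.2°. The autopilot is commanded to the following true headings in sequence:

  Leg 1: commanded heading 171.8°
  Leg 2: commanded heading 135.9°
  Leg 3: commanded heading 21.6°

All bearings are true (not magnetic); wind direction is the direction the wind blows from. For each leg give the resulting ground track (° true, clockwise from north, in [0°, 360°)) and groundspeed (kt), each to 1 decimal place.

Leg 1: heading 171.8°; drift -1.7° → track 170.1°, groundspeed 105.7 kt
Leg 2: heading 135.9°; drift +3.6° → track 139.5°, groundspeed 104.8 kt
Leg 3: heading 21.6°; drift +7.6° → track 29.2°, groundspeed 79.0 kt

Leg 1: track=170.1°, groundspeed=105.7 kt
Leg 2: track=139.5°, groundspeed=104.8 kt
Leg 3: track=29.2°, groundspeed=79.0 kt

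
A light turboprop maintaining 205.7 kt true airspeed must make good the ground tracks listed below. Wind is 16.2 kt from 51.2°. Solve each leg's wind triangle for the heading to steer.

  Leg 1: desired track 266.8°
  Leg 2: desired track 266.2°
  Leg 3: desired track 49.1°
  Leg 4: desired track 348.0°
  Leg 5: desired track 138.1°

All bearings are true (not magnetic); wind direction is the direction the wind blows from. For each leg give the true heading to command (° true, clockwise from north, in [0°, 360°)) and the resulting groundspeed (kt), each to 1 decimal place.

Leg 1: heading=269.4°, groundspeed=218.7 kt
Leg 2: heading=268.8°, groundspeed=218.8 kt
Leg 3: heading=49.3°, groundspeed=189.5 kt
Leg 4: heading=352.0°, groundspeed=197.9 kt
Leg 5: heading=133.6°, groundspeed=204.2 kt

Leg 1: desired track 266.8°; wind correction +2.6° → command heading 269.4°, groundspeed 218.7 kt
Leg 2: desired track 266.2°; wind correction +2.6° → command heading 268.8°, groundspeed 218.8 kt
Leg 3: desired track 49.1°; wind correction +0.2° → command heading 49.3°, groundspeed 189.5 kt
Leg 4: desired track 348.0°; wind correction +4.0° → command heading 352.0°, groundspeed 197.9 kt
Leg 5: desired track 138.1°; wind correction -4.5° → command heading 133.6°, groundspeed 204.2 kt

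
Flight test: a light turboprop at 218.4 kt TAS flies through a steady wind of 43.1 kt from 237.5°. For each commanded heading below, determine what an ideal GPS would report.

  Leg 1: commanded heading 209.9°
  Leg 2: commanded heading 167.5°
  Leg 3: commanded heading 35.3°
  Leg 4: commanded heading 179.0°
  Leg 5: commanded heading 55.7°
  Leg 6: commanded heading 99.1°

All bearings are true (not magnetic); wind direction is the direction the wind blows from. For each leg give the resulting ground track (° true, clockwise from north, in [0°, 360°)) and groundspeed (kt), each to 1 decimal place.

Leg 1: heading 209.9°; drift -6.3° → track 203.6°, groundspeed 181.3 kt
Leg 2: heading 167.5°; drift -11.2° → track 156.3°, groundspeed 207.6 kt
Leg 3: heading 35.3°; drift +3.6° → track 38.9°, groundspeed 258.8 kt
Leg 4: heading 179.0°; drift -10.6° → track 168.4°, groundspeed 199.3 kt
Leg 5: heading 55.7°; drift +0.3° → track 56.0°, groundspeed 261.5 kt
Leg 6: heading 99.1°; drift -6.5° → track 92.6°, groundspeed 252.3 kt

Leg 1: track=203.6°, groundspeed=181.3 kt
Leg 2: track=156.3°, groundspeed=207.6 kt
Leg 3: track=38.9°, groundspeed=258.8 kt
Leg 4: track=168.4°, groundspeed=199.3 kt
Leg 5: track=56.0°, groundspeed=261.5 kt
Leg 6: track=92.6°, groundspeed=252.3 kt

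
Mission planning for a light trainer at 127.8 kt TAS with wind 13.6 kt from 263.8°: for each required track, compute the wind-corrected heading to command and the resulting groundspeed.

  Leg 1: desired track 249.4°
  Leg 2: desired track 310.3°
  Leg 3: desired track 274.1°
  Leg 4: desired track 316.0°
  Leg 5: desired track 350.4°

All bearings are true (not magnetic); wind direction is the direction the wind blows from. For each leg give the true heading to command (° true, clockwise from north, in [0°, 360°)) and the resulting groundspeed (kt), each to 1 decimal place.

Leg 1: heading=250.9°, groundspeed=114.6 kt
Leg 2: heading=305.9°, groundspeed=118.1 kt
Leg 3: heading=273.0°, groundspeed=114.4 kt
Leg 4: heading=311.2°, groundspeed=119.0 kt
Leg 5: heading=344.3°, groundspeed=126.3 kt

Leg 1: desired track 249.4°; wind correction +1.5° → command heading 250.9°, groundspeed 114.6 kt
Leg 2: desired track 310.3°; wind correction -4.4° → command heading 305.9°, groundspeed 118.1 kt
Leg 3: desired track 274.1°; wind correction -1.1° → command heading 273.0°, groundspeed 114.4 kt
Leg 4: desired track 316.0°; wind correction -4.8° → command heading 311.2°, groundspeed 119.0 kt
Leg 5: desired track 350.4°; wind correction -6.1° → command heading 344.3°, groundspeed 126.3 kt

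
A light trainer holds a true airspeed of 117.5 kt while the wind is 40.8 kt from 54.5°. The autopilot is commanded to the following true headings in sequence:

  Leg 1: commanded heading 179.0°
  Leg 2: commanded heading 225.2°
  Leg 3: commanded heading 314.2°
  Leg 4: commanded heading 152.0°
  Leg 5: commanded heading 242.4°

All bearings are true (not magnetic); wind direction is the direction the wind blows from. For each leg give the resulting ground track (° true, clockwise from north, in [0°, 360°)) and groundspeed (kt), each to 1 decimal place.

Leg 1: heading 179.0°; drift +13.4° → track 192.4°, groundspeed 144.6 kt
Leg 2: heading 225.2°; drift +2.4° → track 227.6°, groundspeed 157.9 kt
Leg 3: heading 314.2°; drift -17.8° → track 296.4°, groundspeed 131.1 kt
Leg 4: heading 152.0°; drift +18.2° → track 170.2°, groundspeed 129.3 kt
Leg 5: heading 242.4°; drift -2.0° → track 240.4°, groundspeed 158.0 kt

Leg 1: track=192.4°, groundspeed=144.6 kt
Leg 2: track=227.6°, groundspeed=157.9 kt
Leg 3: track=296.4°, groundspeed=131.1 kt
Leg 4: track=170.2°, groundspeed=129.3 kt
Leg 5: track=240.4°, groundspeed=158.0 kt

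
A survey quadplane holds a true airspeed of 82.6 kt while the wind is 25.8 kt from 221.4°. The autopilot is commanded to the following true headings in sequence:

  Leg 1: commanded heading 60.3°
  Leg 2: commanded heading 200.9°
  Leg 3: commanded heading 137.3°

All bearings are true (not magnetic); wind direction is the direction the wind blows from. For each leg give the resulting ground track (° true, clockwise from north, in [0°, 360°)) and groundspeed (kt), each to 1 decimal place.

Leg 1: heading 60.3°; drift -4.5° → track 55.8°, groundspeed 107.3 kt
Leg 2: heading 200.9°; drift -8.8° → track 192.1°, groundspeed 59.1 kt
Leg 3: heading 137.3°; drift -17.8° → track 119.5°, groundspeed 84.0 kt

Leg 1: track=55.8°, groundspeed=107.3 kt
Leg 2: track=192.1°, groundspeed=59.1 kt
Leg 3: track=119.5°, groundspeed=84.0 kt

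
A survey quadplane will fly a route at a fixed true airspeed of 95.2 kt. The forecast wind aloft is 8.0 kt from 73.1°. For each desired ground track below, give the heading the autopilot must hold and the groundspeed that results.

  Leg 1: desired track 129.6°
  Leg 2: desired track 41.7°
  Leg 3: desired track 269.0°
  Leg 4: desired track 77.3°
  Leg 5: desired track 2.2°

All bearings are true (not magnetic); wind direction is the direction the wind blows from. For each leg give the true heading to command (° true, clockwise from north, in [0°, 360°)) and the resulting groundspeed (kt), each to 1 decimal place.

Leg 1: desired track 129.6°; wind correction -4.0° → command heading 125.6°, groundspeed 90.6 kt
Leg 2: desired track 41.7°; wind correction +2.5° → command heading 44.2°, groundspeed 88.3 kt
Leg 3: desired track 269.0°; wind correction +1.3° → command heading 270.3°, groundspeed 102.9 kt
Leg 4: desired track 77.3°; wind correction -0.4° → command heading 76.9°, groundspeed 87.2 kt
Leg 5: desired track 2.2°; wind correction +4.6° → command heading 6.8°, groundspeed 92.3 kt

Leg 1: heading=125.6°, groundspeed=90.6 kt
Leg 2: heading=44.2°, groundspeed=88.3 kt
Leg 3: heading=270.3°, groundspeed=102.9 kt
Leg 4: heading=76.9°, groundspeed=87.2 kt
Leg 5: heading=6.8°, groundspeed=92.3 kt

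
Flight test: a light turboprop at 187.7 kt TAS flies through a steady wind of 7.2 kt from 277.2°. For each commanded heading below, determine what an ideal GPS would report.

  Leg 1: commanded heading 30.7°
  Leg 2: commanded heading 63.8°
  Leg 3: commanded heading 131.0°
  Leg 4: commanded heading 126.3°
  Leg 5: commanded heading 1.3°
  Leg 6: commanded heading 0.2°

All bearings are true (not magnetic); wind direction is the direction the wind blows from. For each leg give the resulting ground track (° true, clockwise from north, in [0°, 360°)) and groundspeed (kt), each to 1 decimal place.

Leg 1: heading 30.7°; drift +2.0° → track 32.7°, groundspeed 190.7 kt
Leg 2: heading 63.8°; drift +1.2° → track 65.0°, groundspeed 193.8 kt
Leg 3: heading 131.0°; drift -1.2° → track 129.8°, groundspeed 193.7 kt
Leg 4: heading 126.3°; drift -1.0° → track 125.3°, groundspeed 194.0 kt
Leg 5: heading 1.3°; drift +2.2° → track 3.5°, groundspeed 187.1 kt
Leg 6: heading 0.2°; drift +2.2° → track 2.4°, groundspeed 187.0 kt

Leg 1: track=32.7°, groundspeed=190.7 kt
Leg 2: track=65.0°, groundspeed=193.8 kt
Leg 3: track=129.8°, groundspeed=193.7 kt
Leg 4: track=125.3°, groundspeed=194.0 kt
Leg 5: track=3.5°, groundspeed=187.1 kt
Leg 6: track=2.4°, groundspeed=187.0 kt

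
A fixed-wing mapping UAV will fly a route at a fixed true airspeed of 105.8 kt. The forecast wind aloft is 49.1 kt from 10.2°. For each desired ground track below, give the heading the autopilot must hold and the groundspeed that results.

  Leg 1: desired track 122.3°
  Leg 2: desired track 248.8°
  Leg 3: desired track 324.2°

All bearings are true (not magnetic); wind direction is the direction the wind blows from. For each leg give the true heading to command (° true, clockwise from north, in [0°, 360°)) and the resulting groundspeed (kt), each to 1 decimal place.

Leg 1: desired track 122.3°; wind correction -25.5° → command heading 96.8°, groundspeed 114.0 kt
Leg 2: desired track 248.8°; wind correction +23.3° → command heading 272.1°, groundspeed 122.7 kt
Leg 3: desired track 324.2°; wind correction +19.5° → command heading 343.7°, groundspeed 65.6 kt

Leg 1: heading=96.8°, groundspeed=114.0 kt
Leg 2: heading=272.1°, groundspeed=122.7 kt
Leg 3: heading=343.7°, groundspeed=65.6 kt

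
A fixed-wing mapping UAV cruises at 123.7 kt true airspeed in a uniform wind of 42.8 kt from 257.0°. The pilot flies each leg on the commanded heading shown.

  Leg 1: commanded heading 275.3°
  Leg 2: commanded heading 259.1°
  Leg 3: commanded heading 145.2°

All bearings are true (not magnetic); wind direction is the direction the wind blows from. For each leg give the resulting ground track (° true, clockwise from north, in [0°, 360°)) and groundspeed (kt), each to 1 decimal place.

Leg 1: track=284.5°, groundspeed=84.1 kt
Leg 2: track=260.2°, groundspeed=80.9 kt
Leg 3: track=129.3°, groundspeed=145.1 kt

Leg 1: heading 275.3°; drift +9.2° → track 284.5°, groundspeed 84.1 kt
Leg 2: heading 259.1°; drift +1.1° → track 260.2°, groundspeed 80.9 kt
Leg 3: heading 145.2°; drift -15.9° → track 129.3°, groundspeed 145.1 kt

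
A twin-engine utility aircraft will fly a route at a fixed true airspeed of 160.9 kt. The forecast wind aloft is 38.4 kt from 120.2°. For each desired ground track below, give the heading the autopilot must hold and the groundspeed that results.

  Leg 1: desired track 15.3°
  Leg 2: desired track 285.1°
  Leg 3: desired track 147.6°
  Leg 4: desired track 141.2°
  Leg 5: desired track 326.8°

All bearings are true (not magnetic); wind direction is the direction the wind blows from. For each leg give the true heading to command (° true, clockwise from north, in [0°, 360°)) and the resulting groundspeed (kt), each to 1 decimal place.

Leg 1: heading=28.6°, groundspeed=166.4 kt
Leg 2: heading=281.5°, groundspeed=197.7 kt
Leg 3: heading=141.3°, groundspeed=125.8 kt
Leg 4: heading=136.3°, groundspeed=124.5 kt
Leg 5: heading=332.9°, groundspeed=194.3 kt

Leg 1: desired track 15.3°; wind correction +13.3° → command heading 28.6°, groundspeed 166.4 kt
Leg 2: desired track 285.1°; wind correction -3.6° → command heading 281.5°, groundspeed 197.7 kt
Leg 3: desired track 147.6°; wind correction -6.3° → command heading 141.3°, groundspeed 125.8 kt
Leg 4: desired track 141.2°; wind correction -4.9° → command heading 136.3°, groundspeed 124.5 kt
Leg 5: desired track 326.8°; wind correction +6.1° → command heading 332.9°, groundspeed 194.3 kt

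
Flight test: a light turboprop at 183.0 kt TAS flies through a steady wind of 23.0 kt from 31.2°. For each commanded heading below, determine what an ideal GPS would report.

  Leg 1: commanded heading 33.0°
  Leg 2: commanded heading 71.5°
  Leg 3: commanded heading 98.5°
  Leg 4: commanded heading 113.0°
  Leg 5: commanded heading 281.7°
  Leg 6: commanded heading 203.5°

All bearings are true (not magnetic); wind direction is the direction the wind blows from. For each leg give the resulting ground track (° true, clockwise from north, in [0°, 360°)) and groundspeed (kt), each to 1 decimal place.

Leg 1: track=33.3°, groundspeed=160.0 kt
Leg 2: track=76.6°, groundspeed=166.1 kt
Leg 3: track=105.4°, groundspeed=175.4 kt
Leg 4: track=120.2°, groundspeed=181.2 kt
Leg 5: track=275.2°, groundspeed=191.9 kt
Leg 6: track=204.4°, groundspeed=205.8 kt

Leg 1: heading 33.0°; drift +0.3° → track 33.3°, groundspeed 160.0 kt
Leg 2: heading 71.5°; drift +5.1° → track 76.6°, groundspeed 166.1 kt
Leg 3: heading 98.5°; drift +6.9° → track 105.4°, groundspeed 175.4 kt
Leg 4: heading 113.0°; drift +7.2° → track 120.2°, groundspeed 181.2 kt
Leg 5: heading 281.7°; drift -6.5° → track 275.2°, groundspeed 191.9 kt
Leg 6: heading 203.5°; drift +0.9° → track 204.4°, groundspeed 205.8 kt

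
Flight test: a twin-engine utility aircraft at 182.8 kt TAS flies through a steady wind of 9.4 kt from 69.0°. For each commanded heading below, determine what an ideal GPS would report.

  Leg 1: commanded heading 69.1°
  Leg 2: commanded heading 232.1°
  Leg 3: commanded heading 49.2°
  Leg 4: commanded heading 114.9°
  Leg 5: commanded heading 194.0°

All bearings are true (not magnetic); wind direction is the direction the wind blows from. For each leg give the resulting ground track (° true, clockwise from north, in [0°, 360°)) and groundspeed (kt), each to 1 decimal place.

Leg 1: heading 69.1°; drift +0.0° → track 69.1°, groundspeed 173.4 kt
Leg 2: heading 232.1°; drift +0.8° → track 232.9°, groundspeed 191.8 kt
Leg 3: heading 49.2°; drift -1.0° → track 48.2°, groundspeed 174.0 kt
Leg 4: heading 114.9°; drift +2.2° → track 117.1°, groundspeed 176.4 kt
Leg 5: heading 194.0°; drift +2.3° → track 196.3°, groundspeed 188.3 kt

Leg 1: track=69.1°, groundspeed=173.4 kt
Leg 2: track=232.9°, groundspeed=191.8 kt
Leg 3: track=48.2°, groundspeed=174.0 kt
Leg 4: track=117.1°, groundspeed=176.4 kt
Leg 5: track=196.3°, groundspeed=188.3 kt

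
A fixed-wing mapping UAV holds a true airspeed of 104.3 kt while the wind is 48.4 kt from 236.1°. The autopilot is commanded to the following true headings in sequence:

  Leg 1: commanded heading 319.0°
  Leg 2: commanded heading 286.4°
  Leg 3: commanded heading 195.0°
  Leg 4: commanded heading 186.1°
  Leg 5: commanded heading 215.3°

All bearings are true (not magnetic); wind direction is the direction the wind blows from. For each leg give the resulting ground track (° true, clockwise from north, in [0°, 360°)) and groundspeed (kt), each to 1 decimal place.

Leg 1: heading 319.0°; drift +26.0° → track 345.0°, groundspeed 109.4 kt
Leg 2: heading 286.4°; drift +26.9° → track 313.3°, groundspeed 82.3 kt
Leg 3: heading 195.0°; drift -25.1° → track 169.9°, groundspeed 74.9 kt
Leg 4: heading 186.1°; drift -26.9° → track 159.2°, groundspeed 82.0 kt
Leg 5: heading 215.3°; drift -16.2° → track 199.1°, groundspeed 61.5 kt

Leg 1: track=345.0°, groundspeed=109.4 kt
Leg 2: track=313.3°, groundspeed=82.3 kt
Leg 3: track=169.9°, groundspeed=74.9 kt
Leg 4: track=159.2°, groundspeed=82.0 kt
Leg 5: track=199.1°, groundspeed=61.5 kt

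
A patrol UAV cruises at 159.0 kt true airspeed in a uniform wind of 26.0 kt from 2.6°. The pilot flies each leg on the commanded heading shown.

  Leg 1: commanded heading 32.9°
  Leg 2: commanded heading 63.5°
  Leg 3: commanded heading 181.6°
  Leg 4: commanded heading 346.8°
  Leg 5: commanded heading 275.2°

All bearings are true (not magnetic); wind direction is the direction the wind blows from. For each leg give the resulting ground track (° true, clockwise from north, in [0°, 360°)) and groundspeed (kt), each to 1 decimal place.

Leg 1: heading 32.9°; drift +5.5° → track 38.4°, groundspeed 137.2 kt
Leg 2: heading 63.5°; drift +8.8° → track 72.3°, groundspeed 148.1 kt
Leg 3: heading 181.6°; drift +0.1° → track 181.7°, groundspeed 185.0 kt
Leg 4: heading 346.8°; drift -3.0° → track 343.8°, groundspeed 134.2 kt
Leg 5: heading 275.2°; drift -9.3° → track 265.9°, groundspeed 159.9 kt

Leg 1: track=38.4°, groundspeed=137.2 kt
Leg 2: track=72.3°, groundspeed=148.1 kt
Leg 3: track=181.7°, groundspeed=185.0 kt
Leg 4: track=343.8°, groundspeed=134.2 kt
Leg 5: track=265.9°, groundspeed=159.9 kt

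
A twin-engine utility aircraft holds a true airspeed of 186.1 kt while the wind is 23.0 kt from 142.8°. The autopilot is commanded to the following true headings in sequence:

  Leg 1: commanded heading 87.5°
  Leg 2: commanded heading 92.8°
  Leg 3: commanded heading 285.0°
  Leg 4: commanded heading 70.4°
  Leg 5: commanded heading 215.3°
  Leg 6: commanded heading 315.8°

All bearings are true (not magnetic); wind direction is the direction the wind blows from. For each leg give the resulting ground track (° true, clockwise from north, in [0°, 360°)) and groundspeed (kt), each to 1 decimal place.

Leg 1: track=81.3°, groundspeed=174.0 kt
Leg 2: track=86.9°, groundspeed=172.2 kt
Leg 3: track=288.9°, groundspeed=204.8 kt
Leg 4: track=63.4°, groundspeed=180.5 kt
Leg 5: track=222.3°, groundspeed=180.5 kt
Leg 6: track=316.6°, groundspeed=208.9 kt

Leg 1: heading 87.5°; drift -6.2° → track 81.3°, groundspeed 174.0 kt
Leg 2: heading 92.8°; drift -5.9° → track 86.9°, groundspeed 172.2 kt
Leg 3: heading 285.0°; drift +3.9° → track 288.9°, groundspeed 204.8 kt
Leg 4: heading 70.4°; drift -7.0° → track 63.4°, groundspeed 180.5 kt
Leg 5: heading 215.3°; drift +7.0° → track 222.3°, groundspeed 180.5 kt
Leg 6: heading 315.8°; drift +0.8° → track 316.6°, groundspeed 208.9 kt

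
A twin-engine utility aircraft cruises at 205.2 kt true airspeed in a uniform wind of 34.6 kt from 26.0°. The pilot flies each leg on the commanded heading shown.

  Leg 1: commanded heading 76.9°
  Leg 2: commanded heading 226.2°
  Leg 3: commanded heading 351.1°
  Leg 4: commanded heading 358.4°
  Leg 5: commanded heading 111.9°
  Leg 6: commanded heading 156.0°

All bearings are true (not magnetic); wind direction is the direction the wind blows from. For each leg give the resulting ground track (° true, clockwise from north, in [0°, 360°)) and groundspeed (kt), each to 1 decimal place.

Leg 1: track=85.2°, groundspeed=185.3 kt
Leg 2: track=223.3°, groundspeed=238.0 kt
Leg 3: track=344.7°, groundspeed=177.9 kt
Leg 4: track=353.2°, groundspeed=175.3 kt
Leg 5: track=121.6°, groundspeed=205.6 kt
Leg 6: track=162.6°, groundspeed=229.0 kt

Leg 1: heading 76.9°; drift +8.3° → track 85.2°, groundspeed 185.3 kt
Leg 2: heading 226.2°; drift -2.9° → track 223.3°, groundspeed 238.0 kt
Leg 3: heading 351.1°; drift -6.4° → track 344.7°, groundspeed 177.9 kt
Leg 4: heading 358.4°; drift -5.2° → track 353.2°, groundspeed 175.3 kt
Leg 5: heading 111.9°; drift +9.7° → track 121.6°, groundspeed 205.6 kt
Leg 6: heading 156.0°; drift +6.6° → track 162.6°, groundspeed 229.0 kt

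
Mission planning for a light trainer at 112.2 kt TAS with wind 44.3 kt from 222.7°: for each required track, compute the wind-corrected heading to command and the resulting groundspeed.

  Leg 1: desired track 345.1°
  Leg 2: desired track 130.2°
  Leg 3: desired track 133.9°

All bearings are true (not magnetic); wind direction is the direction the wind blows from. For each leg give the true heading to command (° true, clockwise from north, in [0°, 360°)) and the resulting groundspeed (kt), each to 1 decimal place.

Leg 1: desired track 345.1°; wind correction -19.5° → command heading 325.6°, groundspeed 129.5 kt
Leg 2: desired track 130.2°; wind correction +23.2° → command heading 153.4°, groundspeed 105.0 kt
Leg 3: desired track 133.9°; wind correction +23.3° → command heading 157.2°, groundspeed 102.2 kt

Leg 1: heading=325.6°, groundspeed=129.5 kt
Leg 2: heading=153.4°, groundspeed=105.0 kt
Leg 3: heading=157.2°, groundspeed=102.2 kt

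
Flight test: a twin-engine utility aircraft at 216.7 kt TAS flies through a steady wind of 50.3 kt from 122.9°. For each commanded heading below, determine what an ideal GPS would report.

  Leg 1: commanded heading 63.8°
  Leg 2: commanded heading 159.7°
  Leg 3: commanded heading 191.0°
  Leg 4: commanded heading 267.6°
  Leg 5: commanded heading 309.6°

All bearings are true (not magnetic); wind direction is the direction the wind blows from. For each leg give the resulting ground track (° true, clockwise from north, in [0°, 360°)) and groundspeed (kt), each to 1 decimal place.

Leg 1: heading 63.8°; drift -12.7° → track 51.1°, groundspeed 195.7 kt
Leg 2: heading 159.7°; drift +9.7° → track 169.4°, groundspeed 179.0 kt
Leg 3: heading 191.0°; drift +13.3° → track 204.3°, groundspeed 203.4 kt
Leg 4: heading 267.6°; drift +6.4° → track 274.0°, groundspeed 259.4 kt
Leg 5: heading 309.6°; drift -1.3° → track 308.3°, groundspeed 266.7 kt

Leg 1: track=51.1°, groundspeed=195.7 kt
Leg 2: track=169.4°, groundspeed=179.0 kt
Leg 3: track=204.3°, groundspeed=203.4 kt
Leg 4: track=274.0°, groundspeed=259.4 kt
Leg 5: track=308.3°, groundspeed=266.7 kt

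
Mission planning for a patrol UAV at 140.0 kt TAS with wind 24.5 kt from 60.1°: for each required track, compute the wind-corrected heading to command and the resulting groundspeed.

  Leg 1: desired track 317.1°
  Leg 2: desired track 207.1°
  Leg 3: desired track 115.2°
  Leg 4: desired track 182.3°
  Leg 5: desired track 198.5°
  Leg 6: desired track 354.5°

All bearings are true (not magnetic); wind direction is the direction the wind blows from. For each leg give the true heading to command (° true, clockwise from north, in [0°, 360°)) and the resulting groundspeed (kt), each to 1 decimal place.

Leg 1: heading=326.9°, groundspeed=143.5 kt
Leg 2: heading=201.6°, groundspeed=159.9 kt
Leg 3: heading=106.9°, groundspeed=124.5 kt
Leg 4: heading=173.8°, groundspeed=151.5 kt
Leg 5: heading=191.8°, groundspeed=157.4 kt
Leg 6: heading=3.7°, groundspeed=128.1 kt

Leg 1: desired track 317.1°; wind correction +9.8° → command heading 326.9°, groundspeed 143.5 kt
Leg 2: desired track 207.1°; wind correction -5.5° → command heading 201.6°, groundspeed 159.9 kt
Leg 3: desired track 115.2°; wind correction -8.3° → command heading 106.9°, groundspeed 124.5 kt
Leg 4: desired track 182.3°; wind correction -8.5° → command heading 173.8°, groundspeed 151.5 kt
Leg 5: desired track 198.5°; wind correction -6.7° → command heading 191.8°, groundspeed 157.4 kt
Leg 6: desired track 354.5°; wind correction +9.2° → command heading 3.7°, groundspeed 128.1 kt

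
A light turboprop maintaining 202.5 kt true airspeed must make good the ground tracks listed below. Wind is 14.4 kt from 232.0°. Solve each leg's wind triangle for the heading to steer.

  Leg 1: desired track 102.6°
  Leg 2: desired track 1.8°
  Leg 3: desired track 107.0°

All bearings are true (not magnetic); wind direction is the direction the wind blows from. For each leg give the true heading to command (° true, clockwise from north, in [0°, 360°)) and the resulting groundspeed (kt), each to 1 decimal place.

Leg 1: desired track 102.6°; wind correction +3.1° → command heading 105.7°, groundspeed 211.3 kt
Leg 2: desired track 1.8°; wind correction -3.1° → command heading 358.7°, groundspeed 211.4 kt
Leg 3: desired track 107.0°; wind correction +3.3° → command heading 110.3°, groundspeed 210.4 kt

Leg 1: heading=105.7°, groundspeed=211.3 kt
Leg 2: heading=358.7°, groundspeed=211.4 kt
Leg 3: heading=110.3°, groundspeed=210.4 kt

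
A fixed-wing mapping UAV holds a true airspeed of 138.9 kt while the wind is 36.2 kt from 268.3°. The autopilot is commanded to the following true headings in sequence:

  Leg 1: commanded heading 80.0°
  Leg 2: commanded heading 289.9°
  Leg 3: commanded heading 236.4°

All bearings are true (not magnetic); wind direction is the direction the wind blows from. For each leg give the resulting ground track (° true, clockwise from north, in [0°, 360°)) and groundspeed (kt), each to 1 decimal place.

Leg 1: heading 80.0°; drift +1.7° → track 81.7°, groundspeed 174.8 kt
Leg 2: heading 289.9°; drift +7.2° → track 297.1°, groundspeed 106.1 kt
Leg 3: heading 236.4°; drift -10.0° → track 226.4°, groundspeed 109.8 kt

Leg 1: track=81.7°, groundspeed=174.8 kt
Leg 2: track=297.1°, groundspeed=106.1 kt
Leg 3: track=226.4°, groundspeed=109.8 kt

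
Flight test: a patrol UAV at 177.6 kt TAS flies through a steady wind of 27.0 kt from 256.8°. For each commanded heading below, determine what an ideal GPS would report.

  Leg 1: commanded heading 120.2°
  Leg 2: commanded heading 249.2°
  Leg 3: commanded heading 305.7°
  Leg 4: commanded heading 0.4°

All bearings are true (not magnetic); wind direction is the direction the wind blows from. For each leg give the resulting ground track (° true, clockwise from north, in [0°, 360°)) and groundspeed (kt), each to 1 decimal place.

Leg 1: heading 120.2°; drift -5.4° → track 114.8°, groundspeed 198.1 kt
Leg 2: heading 249.2°; drift -1.4° → track 247.8°, groundspeed 150.9 kt
Leg 3: heading 305.7°; drift +7.3° → track 313.0°, groundspeed 161.1 kt
Leg 4: heading 0.4°; drift +8.1° → track 8.5°, groundspeed 185.8 kt

Leg 1: track=114.8°, groundspeed=198.1 kt
Leg 2: track=247.8°, groundspeed=150.9 kt
Leg 3: track=313.0°, groundspeed=161.1 kt
Leg 4: track=8.5°, groundspeed=185.8 kt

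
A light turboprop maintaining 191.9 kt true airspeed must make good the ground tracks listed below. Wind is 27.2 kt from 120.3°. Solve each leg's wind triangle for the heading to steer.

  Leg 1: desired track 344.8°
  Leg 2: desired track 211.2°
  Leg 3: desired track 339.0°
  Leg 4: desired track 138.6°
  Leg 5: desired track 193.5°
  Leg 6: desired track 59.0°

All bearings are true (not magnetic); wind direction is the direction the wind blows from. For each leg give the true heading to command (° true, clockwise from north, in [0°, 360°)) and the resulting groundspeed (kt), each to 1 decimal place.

Leg 1: desired track 344.8°; wind correction +5.7° → command heading 350.5°, groundspeed 210.4 kt
Leg 2: desired track 211.2°; wind correction -8.1° → command heading 203.1°, groundspeed 190.4 kt
Leg 3: desired track 339.0°; wind correction +5.1° → command heading 344.1°, groundspeed 212.4 kt
Leg 4: desired track 138.6°; wind correction -2.6° → command heading 136.0°, groundspeed 165.9 kt
Leg 5: desired track 193.5°; wind correction -7.8° → command heading 185.7°, groundspeed 182.3 kt
Leg 6: desired track 59.0°; wind correction +7.1° → command heading 66.1°, groundspeed 177.3 kt

Leg 1: heading=350.5°, groundspeed=210.4 kt
Leg 2: heading=203.1°, groundspeed=190.4 kt
Leg 3: heading=344.1°, groundspeed=212.4 kt
Leg 4: heading=136.0°, groundspeed=165.9 kt
Leg 5: heading=185.7°, groundspeed=182.3 kt
Leg 6: heading=66.1°, groundspeed=177.3 kt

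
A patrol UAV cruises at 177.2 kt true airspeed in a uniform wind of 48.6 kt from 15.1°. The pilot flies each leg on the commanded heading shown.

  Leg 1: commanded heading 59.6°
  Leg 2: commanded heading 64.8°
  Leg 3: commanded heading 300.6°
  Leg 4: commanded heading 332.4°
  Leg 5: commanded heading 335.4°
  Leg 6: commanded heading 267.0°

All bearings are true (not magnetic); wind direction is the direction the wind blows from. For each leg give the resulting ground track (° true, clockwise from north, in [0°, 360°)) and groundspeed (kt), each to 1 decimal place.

Leg 1: track=73.0°, groundspeed=146.5 kt
Leg 2: track=79.1°, groundspeed=150.4 kt
Leg 3: track=284.7°, groundspeed=170.8 kt
Leg 4: track=319.3°, groundspeed=145.3 kt
Leg 5: track=322.9°, groundspeed=143.2 kt
Leg 6: track=253.5°, groundspeed=197.8 kt

Leg 1: heading 59.6°; drift +13.4° → track 73.0°, groundspeed 146.5 kt
Leg 2: heading 64.8°; drift +14.3° → track 79.1°, groundspeed 150.4 kt
Leg 3: heading 300.6°; drift -15.9° → track 284.7°, groundspeed 170.8 kt
Leg 4: heading 332.4°; drift -13.1° → track 319.3°, groundspeed 145.3 kt
Leg 5: heading 335.4°; drift -12.5° → track 322.9°, groundspeed 143.2 kt
Leg 6: heading 267.0°; drift -13.5° → track 253.5°, groundspeed 197.8 kt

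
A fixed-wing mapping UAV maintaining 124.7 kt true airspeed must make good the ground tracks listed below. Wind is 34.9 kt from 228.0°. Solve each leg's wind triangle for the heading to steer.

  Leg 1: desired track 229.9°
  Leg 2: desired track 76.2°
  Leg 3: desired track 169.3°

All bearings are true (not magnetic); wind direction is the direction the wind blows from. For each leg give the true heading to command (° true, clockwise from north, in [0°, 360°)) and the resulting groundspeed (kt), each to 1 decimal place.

Leg 1: desired track 229.9°; wind correction -0.5° → command heading 229.4°, groundspeed 89.8 kt
Leg 2: desired track 76.2°; wind correction +7.6° → command heading 83.8°, groundspeed 154.4 kt
Leg 3: desired track 169.3°; wind correction +13.8° → command heading 183.1°, groundspeed 103.0 kt

Leg 1: heading=229.4°, groundspeed=89.8 kt
Leg 2: heading=83.8°, groundspeed=154.4 kt
Leg 3: heading=183.1°, groundspeed=103.0 kt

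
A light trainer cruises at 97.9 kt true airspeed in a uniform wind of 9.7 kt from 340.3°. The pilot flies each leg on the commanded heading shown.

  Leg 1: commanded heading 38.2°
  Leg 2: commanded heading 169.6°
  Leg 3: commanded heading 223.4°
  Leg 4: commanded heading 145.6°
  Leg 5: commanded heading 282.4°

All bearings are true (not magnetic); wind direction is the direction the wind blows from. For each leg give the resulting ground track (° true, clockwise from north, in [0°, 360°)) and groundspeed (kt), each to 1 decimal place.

Leg 1: heading 38.2°; drift +5.1° → track 43.3°, groundspeed 93.1 kt
Leg 2: heading 169.6°; drift -0.8° → track 168.8°, groundspeed 107.5 kt
Leg 3: heading 223.4°; drift -4.8° → track 218.6°, groundspeed 102.7 kt
Leg 4: heading 145.6°; drift +1.3° → track 146.9°, groundspeed 107.3 kt
Leg 5: heading 282.4°; drift -5.1° → track 277.3°, groundspeed 93.1 kt

Leg 1: track=43.3°, groundspeed=93.1 kt
Leg 2: track=168.8°, groundspeed=107.5 kt
Leg 3: track=218.6°, groundspeed=102.7 kt
Leg 4: track=146.9°, groundspeed=107.3 kt
Leg 5: track=277.3°, groundspeed=93.1 kt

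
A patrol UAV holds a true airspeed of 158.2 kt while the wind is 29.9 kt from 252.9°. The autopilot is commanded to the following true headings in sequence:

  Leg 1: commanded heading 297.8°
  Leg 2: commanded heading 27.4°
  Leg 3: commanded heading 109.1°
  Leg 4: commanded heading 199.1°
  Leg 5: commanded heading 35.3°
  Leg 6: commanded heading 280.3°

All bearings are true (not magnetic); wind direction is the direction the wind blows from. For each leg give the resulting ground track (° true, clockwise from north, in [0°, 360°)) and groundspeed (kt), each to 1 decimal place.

Leg 1: heading 297.8°; drift +8.8° → track 306.6°, groundspeed 138.6 kt
Leg 2: heading 27.4°; drift +6.8° → track 34.2°, groundspeed 180.4 kt
Leg 3: heading 109.1°; drift -5.5° → track 103.6°, groundspeed 183.2 kt
Leg 4: heading 199.1°; drift -9.7° → track 189.4°, groundspeed 142.6 kt
Leg 5: heading 35.3°; drift +5.7° → track 41.0°, groundspeed 182.8 kt
Leg 6: heading 280.3°; drift +6.0° → track 286.3°, groundspeed 132.4 kt

Leg 1: track=306.6°, groundspeed=138.6 kt
Leg 2: track=34.2°, groundspeed=180.4 kt
Leg 3: track=103.6°, groundspeed=183.2 kt
Leg 4: track=189.4°, groundspeed=142.6 kt
Leg 5: track=41.0°, groundspeed=182.8 kt
Leg 6: track=286.3°, groundspeed=132.4 kt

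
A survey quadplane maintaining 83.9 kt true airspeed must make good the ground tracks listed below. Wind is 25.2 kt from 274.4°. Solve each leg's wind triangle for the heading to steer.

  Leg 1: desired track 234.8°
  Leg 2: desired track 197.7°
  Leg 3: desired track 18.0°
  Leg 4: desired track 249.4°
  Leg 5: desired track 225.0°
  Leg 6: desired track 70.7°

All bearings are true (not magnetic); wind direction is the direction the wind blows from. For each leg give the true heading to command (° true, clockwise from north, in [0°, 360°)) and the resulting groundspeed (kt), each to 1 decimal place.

Leg 1: desired track 234.8°; wind correction +11.0° → command heading 245.8°, groundspeed 62.9 kt
Leg 2: desired track 197.7°; wind correction +17.0° → command heading 214.7°, groundspeed 74.4 kt
Leg 3: desired track 18.0°; wind correction -17.0° → command heading 1.0°, groundspeed 86.2 kt
Leg 4: desired track 249.4°; wind correction +7.3° → command heading 256.7°, groundspeed 60.4 kt
Leg 5: desired track 225.0°; wind correction +13.2° → command heading 238.2°, groundspeed 65.3 kt
Leg 6: desired track 70.7°; wind correction -6.9° → command heading 63.8°, groundspeed 106.4 kt

Leg 1: heading=245.8°, groundspeed=62.9 kt
Leg 2: heading=214.7°, groundspeed=74.4 kt
Leg 3: heading=1.0°, groundspeed=86.2 kt
Leg 4: heading=256.7°, groundspeed=60.4 kt
Leg 5: heading=238.2°, groundspeed=65.3 kt
Leg 6: heading=63.8°, groundspeed=106.4 kt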